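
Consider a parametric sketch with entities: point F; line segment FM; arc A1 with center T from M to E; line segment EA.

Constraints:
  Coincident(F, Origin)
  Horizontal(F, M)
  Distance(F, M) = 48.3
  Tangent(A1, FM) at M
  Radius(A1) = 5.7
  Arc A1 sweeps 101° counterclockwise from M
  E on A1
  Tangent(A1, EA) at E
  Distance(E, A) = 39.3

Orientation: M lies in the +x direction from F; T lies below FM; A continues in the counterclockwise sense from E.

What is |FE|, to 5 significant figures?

43.241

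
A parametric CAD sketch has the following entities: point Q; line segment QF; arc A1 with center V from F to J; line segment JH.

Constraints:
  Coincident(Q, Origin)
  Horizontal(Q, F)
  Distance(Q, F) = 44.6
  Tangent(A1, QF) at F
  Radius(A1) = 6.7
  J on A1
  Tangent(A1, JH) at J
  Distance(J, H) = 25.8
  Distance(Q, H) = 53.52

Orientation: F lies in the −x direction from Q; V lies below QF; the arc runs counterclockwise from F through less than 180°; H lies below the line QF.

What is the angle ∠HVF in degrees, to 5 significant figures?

174.31°

Checks: Q.y = 0.00, F.y = 0.00 ✓; |VJ| = 6.700 ✓; ∠(VJ, JH) = 90.00° ✓; |JH| = 25.80 ✓; |QH| = 53.52 ✓.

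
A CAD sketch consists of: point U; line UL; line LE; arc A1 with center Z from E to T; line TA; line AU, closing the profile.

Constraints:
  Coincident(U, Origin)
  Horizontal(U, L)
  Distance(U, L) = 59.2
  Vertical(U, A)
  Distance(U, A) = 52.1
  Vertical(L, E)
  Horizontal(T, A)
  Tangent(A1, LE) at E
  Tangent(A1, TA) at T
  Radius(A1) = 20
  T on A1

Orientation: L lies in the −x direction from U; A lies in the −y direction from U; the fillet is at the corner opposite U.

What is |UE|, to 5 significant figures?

67.343

U is at the origin; UL is horizontal with |UL| = 59.2 and L on the −x side, so L = (-59.200, 0.0000). UA is vertical with |UA| = 52.1 and A on the −y side, so A = (0.0000, -52.100). The virtual corner opposite U is at (-59.200, -52.100). A1 meets LE tangentially, so ZE is at right angles to LE and since A1 is tangent to TA there, ZT ⟂ TA, with radius 20.0, so the center Z sits 20.0 in from both sides at Z = (-39.200, -32.100). That places the tangent points at E = (-59.200, -32.100) on LE and T = (-39.200, -52.100) on TA. Then |UE| = |E − U| = 67.343.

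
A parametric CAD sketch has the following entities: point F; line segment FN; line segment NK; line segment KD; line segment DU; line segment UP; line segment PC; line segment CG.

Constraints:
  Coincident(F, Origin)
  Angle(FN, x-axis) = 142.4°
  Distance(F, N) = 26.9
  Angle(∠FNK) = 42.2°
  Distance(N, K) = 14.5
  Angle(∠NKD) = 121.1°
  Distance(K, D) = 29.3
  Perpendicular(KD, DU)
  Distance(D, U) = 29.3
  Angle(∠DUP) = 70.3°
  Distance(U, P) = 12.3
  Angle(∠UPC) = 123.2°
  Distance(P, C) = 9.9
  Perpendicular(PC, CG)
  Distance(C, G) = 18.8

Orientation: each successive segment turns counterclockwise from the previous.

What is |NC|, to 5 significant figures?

23.109

∠DUP = 70.3° gives UP at 178.80° from the x-axis; with |UP| = 12.3, P = (6.7824, 19.319). ∠UPC = 123.2° gives PC at -124.40° from the x-axis; with |PC| = 9.9, C = (1.1893, 11.151). Then |NC| = |C − N| = 23.109.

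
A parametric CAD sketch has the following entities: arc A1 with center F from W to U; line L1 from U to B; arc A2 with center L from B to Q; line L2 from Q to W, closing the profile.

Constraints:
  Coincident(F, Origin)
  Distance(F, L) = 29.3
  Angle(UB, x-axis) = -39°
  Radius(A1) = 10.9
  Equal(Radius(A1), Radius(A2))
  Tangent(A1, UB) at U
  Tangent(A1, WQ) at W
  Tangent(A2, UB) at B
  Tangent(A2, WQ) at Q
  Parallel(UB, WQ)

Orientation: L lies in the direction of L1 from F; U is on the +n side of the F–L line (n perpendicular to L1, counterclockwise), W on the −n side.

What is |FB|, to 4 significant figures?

31.26

The slot axis is L1's direction at -39.0°, so u = (cos -39.0°, sin -39.0°) = (0.7771, -0.6293) and n = (−sin -39.0°, cos -39.0°) = (0.6293, 0.7771). F is at the origin and L lies 29.3 along u from F, so L = 29.3·u = (22.77, -18.44). Tangency of A1 to both parallel lines with radius 10.9 puts U and W at F ± 10.9·n: U = (6.860, 8.471), W = (-6.860, -8.471). Equal radii place B and Q the same way about L: B = L + 10.9·n = (29.63, -9.968), Q = L − 10.9·n = (15.91, -26.91). Then |FB| = |B − F| = 31.26.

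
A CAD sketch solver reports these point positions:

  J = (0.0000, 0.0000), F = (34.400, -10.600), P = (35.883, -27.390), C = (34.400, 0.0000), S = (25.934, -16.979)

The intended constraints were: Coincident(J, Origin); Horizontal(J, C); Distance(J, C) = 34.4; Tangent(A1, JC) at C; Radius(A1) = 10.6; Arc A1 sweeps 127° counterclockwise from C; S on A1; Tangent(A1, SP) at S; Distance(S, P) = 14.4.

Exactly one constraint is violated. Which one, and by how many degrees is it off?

Tangent(A1, SP) at S — off by 6.70°.

J = (0.00, 0.00) ✓; J.y = 0.00, C.y = 0.00 ✓; |JC| = 34.40 ✓; ∠(FC, CJ) = 90.00° ✓; |FC| = 10.60 ✓; bearing(F→S) − bearing(F→C) = 127.0° ✓; |FS| = 10.60 ✓; ∠(FS, SP) = 83.30° ✗; |SP| = 14.40 ✓.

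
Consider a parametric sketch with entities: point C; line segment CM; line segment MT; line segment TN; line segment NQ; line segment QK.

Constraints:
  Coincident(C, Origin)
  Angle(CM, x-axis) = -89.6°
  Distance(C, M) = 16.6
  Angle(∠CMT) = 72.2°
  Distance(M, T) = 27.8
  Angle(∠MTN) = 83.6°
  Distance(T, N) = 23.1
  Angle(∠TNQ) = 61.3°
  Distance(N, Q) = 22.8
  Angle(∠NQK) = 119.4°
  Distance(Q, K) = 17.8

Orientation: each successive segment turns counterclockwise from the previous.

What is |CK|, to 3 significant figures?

23.9

∠TNQ = 61.3° gives NQ at -127° from the x-axis; with |NQ| = 22.8, Q = (3.28, -5.19). ∠NQK = 119.4° gives QK at -66.1° from the x-axis; with |QK| = 17.8, K = (10.5, -21.5). Then |CK| = |K − C| = 23.9.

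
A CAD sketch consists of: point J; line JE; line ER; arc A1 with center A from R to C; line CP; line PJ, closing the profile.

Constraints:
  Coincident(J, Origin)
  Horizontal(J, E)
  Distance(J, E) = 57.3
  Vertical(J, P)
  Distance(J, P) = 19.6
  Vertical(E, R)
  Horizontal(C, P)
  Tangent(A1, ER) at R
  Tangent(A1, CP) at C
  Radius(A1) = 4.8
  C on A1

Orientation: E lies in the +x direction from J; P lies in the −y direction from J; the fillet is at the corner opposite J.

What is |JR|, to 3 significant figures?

59.2

J is at the origin; JE is horizontal with |JE| = 57.3 and E on the +x side, so E = (57.3, 0.00). JP is vertical with |JP| = 19.6 and P on the −y side, so P = (0.00, -19.6). The virtual corner opposite J is at (57.3, -19.6). The tangent condition forces AR to be normal to ER and since A1 is tangent to CP there, AC ⟂ CP, with radius 4.8, so the center A sits 4.8 in from both sides at A = (52.5, -14.8). That places the tangent points at R = (57.3, -14.8) on ER and C = (52.5, -19.6) on CP. Then |JR| = |R − J| = 59.2.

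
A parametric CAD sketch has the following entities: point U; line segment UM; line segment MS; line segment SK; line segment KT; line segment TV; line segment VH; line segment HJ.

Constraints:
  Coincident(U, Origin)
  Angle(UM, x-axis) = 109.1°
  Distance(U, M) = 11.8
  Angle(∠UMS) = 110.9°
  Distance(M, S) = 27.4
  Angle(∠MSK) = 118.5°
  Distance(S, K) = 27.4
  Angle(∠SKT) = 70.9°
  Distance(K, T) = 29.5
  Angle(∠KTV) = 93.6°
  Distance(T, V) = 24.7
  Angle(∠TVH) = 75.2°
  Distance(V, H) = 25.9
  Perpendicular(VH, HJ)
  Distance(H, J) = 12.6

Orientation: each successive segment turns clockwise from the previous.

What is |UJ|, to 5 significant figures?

36.240

∠TVH = 75.2° gives VH at 38.200° from the x-axis; with |VH| = 25.9, H = (24.051, 27.204). VH ⟂ HJ, so HJ runs at -51.800°; with |HJ| = 12.6, J = (31.843, 17.302). Then |UJ| = |J − U| = 36.240.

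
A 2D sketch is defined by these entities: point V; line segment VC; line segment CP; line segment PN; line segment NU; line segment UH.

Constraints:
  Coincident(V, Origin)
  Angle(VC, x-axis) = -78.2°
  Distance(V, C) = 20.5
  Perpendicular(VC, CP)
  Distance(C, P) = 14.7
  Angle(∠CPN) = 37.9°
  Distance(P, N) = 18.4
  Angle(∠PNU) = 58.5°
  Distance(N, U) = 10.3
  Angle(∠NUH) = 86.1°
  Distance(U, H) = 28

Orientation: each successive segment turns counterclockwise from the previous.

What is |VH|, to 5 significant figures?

33.999

V is at the origin; VC runs at -78.2° with length 20.5, so C = (4.1922, -20.067). VC ⟂ CP, so CP runs at 11.800°; with |CP| = 14.7, P = (18.582, -17.061). ∠CPN = 37.9° gives PN at 153.90° from the x-axis; with |PN| = 18.4, N = (2.0578, -8.9658). ∠PNU = 58.5° gives NU at -84.600° from the x-axis; with |NU| = 10.3, U = (3.0271, -19.220). ∠NUH = 86.1° gives UH at 9.3000° from the x-axis; with |UH| = 28.0, H = (30.659, -14.695). Then |VH| = |H − V| = 33.999.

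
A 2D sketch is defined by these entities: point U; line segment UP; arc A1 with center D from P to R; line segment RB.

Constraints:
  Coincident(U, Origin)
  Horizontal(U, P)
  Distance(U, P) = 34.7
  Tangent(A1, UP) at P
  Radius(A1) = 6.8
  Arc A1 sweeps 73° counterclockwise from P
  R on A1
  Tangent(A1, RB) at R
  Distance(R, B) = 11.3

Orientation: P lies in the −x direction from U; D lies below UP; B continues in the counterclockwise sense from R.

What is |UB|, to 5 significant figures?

47.167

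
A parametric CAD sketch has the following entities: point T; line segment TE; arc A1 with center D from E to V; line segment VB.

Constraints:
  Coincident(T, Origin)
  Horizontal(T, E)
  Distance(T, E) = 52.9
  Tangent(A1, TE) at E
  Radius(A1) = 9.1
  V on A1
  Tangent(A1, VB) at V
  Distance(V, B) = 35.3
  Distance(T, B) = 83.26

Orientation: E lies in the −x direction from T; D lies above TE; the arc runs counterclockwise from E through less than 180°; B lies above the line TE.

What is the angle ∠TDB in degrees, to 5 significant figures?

134.07°

Checks: |DV| = 9.100 ✓; ∠(DV, VB) = 90.00° ✓; |VB| = 35.30 ✓; |TB| = 83.26 ✓.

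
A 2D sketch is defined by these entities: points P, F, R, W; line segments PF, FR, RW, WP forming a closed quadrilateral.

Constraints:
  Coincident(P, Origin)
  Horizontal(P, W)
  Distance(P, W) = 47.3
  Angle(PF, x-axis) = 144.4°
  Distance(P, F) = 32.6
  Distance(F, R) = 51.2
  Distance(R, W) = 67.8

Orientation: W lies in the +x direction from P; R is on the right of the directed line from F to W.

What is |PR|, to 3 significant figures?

33.2

P is at the origin; PW is horizontal with |PW| = 47.3 and W in +x, so W = (47.3, 0). PF runs at 144.4° with |PF| = 32.6, so F = (-26.5, 19.0). R is determined by |FR| = 51.2 and |RW| = 67.8 together: it lies at the intersection of circle(F, 51.2) and circle(W, 67.8). With |FW| = 76.2, the foot of the radical line on FW is 25.1 from F and the perpendicular offset is √(51.2² − 25.1²) = 44.6. Taking the right-of-FW solution: R = (-13.3, -30.5).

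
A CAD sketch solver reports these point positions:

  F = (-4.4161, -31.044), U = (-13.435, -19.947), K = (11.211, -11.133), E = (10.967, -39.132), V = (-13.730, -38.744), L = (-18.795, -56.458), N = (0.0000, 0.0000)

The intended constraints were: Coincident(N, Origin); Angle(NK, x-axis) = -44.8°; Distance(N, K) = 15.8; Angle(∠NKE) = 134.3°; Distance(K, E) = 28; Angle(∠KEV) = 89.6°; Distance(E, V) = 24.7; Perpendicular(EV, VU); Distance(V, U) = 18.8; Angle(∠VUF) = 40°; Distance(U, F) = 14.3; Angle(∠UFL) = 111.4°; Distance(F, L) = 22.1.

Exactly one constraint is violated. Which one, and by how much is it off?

Distance(F, L) = 22.1 — off by 7.10.

N = (0.00, 0.00) ✓; NK at -44.80° ✓; |NK| = 15.80 ✓; ∠NKE = 134.3° ✓; |KE| = 28.00 ✓; ∠KEV = 89.60° ✓; |EV| = 24.70 ✓; ∠(EV, VU) = 90.00° ✓; |VU| = 18.80 ✓; ∠VUF = 40.00° ✓; |UF| = 14.30 ✓; ∠UFL = 111.4° ✓; |FL| = 29.20 ✗.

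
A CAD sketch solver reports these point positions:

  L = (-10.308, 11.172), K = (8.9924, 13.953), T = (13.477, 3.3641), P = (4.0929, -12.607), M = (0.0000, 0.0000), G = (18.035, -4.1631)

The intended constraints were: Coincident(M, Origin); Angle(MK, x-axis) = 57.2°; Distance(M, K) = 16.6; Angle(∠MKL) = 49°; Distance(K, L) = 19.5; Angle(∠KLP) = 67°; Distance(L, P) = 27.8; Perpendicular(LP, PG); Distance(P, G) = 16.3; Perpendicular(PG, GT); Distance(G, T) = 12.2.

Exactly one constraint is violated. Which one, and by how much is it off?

Distance(G, T) = 12.2 — off by 3.40.

M = (0.00, 0.00) ✓; MK at 57.20° ✓; |MK| = 16.60 ✓; ∠MKL = 49.00° ✓; |KL| = 19.50 ✓; ∠KLP = 67.00° ✓; |LP| = 27.80 ✓; ∠(LP, PG) = 90.00° ✓; |PG| = 16.30 ✓; ∠(PG, GT) = 90.00° ✓; |GT| = 8.800 ✗.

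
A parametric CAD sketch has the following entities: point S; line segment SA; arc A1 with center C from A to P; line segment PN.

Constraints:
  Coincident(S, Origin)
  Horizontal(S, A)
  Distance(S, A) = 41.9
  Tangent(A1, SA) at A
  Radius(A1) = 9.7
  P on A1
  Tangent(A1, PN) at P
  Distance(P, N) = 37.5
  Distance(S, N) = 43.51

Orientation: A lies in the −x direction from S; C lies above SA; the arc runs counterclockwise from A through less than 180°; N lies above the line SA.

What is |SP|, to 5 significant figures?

33.556

S is at the origin; S and A share the same y with |SA| = 41.9 and A on the −x side, so A = (-41.900, 0.0000). Tangency of A1 to SA means the radius CA is perpendicular to SA, so C = A + (0, 9.7) = (-41.900, 9.7000). Since CP ⟂ PN (tangency), |CN| = √(9.7² + 37.5²) = 38.734 regardless of where P sits on A1. So N lies on both circle(S, 43.51) and circle(C, 38.734); the above-SA intersection is N = (-17.542, 39.817). P is the foot of the tangent from N: P = (-33.071, 5.6833).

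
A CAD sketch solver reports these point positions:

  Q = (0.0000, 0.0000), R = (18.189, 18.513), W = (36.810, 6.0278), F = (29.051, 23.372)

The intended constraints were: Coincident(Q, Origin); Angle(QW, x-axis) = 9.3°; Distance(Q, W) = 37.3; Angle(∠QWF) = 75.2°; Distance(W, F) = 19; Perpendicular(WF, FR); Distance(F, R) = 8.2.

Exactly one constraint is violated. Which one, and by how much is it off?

Distance(F, R) = 8.2 — off by 3.70.

Q = (0.00, 0.00) ✓; QW at 9.300° ✓; |QW| = 37.30 ✓; ∠QWF = 75.20° ✓; |WF| = 19.00 ✓; ∠(WF, FR) = 90.00° ✓; |FR| = 11.90 ✗.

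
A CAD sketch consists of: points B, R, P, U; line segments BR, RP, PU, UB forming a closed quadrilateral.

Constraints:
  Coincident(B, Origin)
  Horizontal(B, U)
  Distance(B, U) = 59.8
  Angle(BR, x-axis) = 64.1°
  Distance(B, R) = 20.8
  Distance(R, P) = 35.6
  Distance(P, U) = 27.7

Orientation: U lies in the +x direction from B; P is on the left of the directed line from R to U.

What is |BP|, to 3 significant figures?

50.0

Checks: |RP| = 35.60 ✓; |PU| = 27.70 ✓.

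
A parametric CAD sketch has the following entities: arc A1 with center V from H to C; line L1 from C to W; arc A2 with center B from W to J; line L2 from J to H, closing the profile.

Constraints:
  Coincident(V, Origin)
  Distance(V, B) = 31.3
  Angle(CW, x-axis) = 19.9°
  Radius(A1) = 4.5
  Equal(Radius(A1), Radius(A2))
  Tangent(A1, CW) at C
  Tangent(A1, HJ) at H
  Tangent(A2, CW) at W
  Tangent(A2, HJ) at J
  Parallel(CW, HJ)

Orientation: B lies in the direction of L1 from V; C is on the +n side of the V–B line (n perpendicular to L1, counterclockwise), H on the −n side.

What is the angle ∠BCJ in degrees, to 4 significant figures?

7.861°

The slot axis is L1's direction at 19.9°, so u = (cos 19.9°, sin 19.9°) = (0.9403, 0.3404) and n = (−sin 19.9°, cos 19.9°) = (-0.3404, 0.9403). V is at the origin and B lies 31.3 along u from V, so B = 31.3·u = (29.43, 10.65). Tangency of A1 to both parallel lines with radius 4.5 puts C and H at V ± 4.5·n: C = (-1.532, 4.231), H = (1.532, -4.231). Equal radii place W and J the same way about B: W = B + 4.5·n = (27.90, 14.89), J = B − 4.5·n = (30.96, 6.423). Then cos ∠BCJ = CB·CJ / (|CB||CJ|), giving 7.861°.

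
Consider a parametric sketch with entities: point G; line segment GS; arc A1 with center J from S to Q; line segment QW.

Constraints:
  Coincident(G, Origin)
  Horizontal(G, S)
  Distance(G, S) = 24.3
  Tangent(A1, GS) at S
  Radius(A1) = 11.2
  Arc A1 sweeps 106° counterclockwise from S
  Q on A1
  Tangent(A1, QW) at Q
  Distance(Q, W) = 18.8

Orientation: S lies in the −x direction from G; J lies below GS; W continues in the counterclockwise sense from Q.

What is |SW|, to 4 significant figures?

32.84

On A1, S sits at bearing 90° from J; a 106° counterclockwise sweep puts Q at bearing 196°, so Q = J + 11.2·(cos 196°, sin 196°) = (-35.07, -14.29). Since A1 is tangent to QW there, JQ ⟂ QW, so QW runs along (−sin 196°, cos 196°); with |QW| = 18.8, W = (-29.88, -32.36). Then |SW| = |W − S| = 32.84.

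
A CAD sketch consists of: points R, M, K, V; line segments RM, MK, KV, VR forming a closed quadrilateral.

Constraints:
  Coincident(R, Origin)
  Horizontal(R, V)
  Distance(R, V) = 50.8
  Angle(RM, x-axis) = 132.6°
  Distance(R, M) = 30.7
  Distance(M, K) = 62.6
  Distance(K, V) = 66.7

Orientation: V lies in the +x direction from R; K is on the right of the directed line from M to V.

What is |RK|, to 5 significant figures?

37.992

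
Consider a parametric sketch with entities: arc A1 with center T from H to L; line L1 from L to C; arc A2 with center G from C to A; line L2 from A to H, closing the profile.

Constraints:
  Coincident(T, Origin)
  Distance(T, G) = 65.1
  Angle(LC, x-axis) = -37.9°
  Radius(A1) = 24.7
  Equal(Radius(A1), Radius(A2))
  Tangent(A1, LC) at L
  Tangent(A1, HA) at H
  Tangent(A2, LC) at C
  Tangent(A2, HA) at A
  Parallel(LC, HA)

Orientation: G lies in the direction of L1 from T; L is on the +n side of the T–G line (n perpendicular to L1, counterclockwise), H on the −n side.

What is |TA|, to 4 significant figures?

69.63

The slot axis is L1's direction at -37.9°, so u = (cos -37.9°, sin -37.9°) = (0.7891, -0.6143) and n = (−sin -37.9°, cos -37.9°) = (0.6143, 0.7891). T is at the origin and G lies 65.1 along u from T, so G = 65.1·u = (51.37, -39.99). Tangency of A1 to both parallel lines with radius 24.7 puts L and H at T ± 24.7·n: L = (15.17, 19.49), H = (-15.17, -19.49). Equal radii place C and A the same way about G: C = G + 24.7·n = (66.54, -20.50), A = G − 24.7·n = (36.20, -59.48). Then |TA| = |A − T| = 69.63.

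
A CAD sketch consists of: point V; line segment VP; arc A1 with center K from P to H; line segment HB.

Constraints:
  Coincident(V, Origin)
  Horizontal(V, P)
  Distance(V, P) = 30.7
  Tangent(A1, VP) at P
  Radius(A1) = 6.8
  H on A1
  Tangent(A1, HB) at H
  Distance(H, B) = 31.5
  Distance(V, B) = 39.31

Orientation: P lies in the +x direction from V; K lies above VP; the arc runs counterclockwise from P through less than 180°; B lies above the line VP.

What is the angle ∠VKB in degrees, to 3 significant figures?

76.2°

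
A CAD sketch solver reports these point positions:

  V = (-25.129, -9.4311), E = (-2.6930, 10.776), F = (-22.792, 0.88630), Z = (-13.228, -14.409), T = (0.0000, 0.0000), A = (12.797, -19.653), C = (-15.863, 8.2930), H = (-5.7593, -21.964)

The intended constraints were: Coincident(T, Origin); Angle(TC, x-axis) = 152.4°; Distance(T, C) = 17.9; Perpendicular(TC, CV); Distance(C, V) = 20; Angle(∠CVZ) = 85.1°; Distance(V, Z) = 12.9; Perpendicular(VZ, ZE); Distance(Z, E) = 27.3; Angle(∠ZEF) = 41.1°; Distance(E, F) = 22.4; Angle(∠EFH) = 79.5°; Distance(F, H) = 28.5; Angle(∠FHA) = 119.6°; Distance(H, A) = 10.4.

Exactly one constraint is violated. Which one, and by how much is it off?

Distance(H, A) = 10.4 — off by 8.30.

T = (0.00, 0.00) ✓; TC at 152.4° ✓; |TC| = 17.90 ✓; ∠(TC, CV) = 90.00° ✓; |CV| = 20.00 ✓; ∠CVZ = 85.10° ✓; |VZ| = 12.90 ✓; ∠(VZ, ZE) = 90.00° ✓; |ZE| = 27.30 ✓; ∠ZEF = 41.10° ✓; |EF| = 22.40 ✓; ∠EFH = 79.50° ✓; |FH| = 28.50 ✓; ∠FHA = 119.6° ✓; |HA| = 18.70 ✗.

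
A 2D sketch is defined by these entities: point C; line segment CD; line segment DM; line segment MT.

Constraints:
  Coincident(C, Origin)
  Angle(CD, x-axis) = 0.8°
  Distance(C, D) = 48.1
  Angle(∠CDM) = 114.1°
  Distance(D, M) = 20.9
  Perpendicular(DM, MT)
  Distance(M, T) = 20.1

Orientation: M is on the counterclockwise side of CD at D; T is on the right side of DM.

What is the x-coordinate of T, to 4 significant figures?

74.82

∠CDM = 114.1°, so DM runs at 0.8° + (180° − 114.1°) = 66.70° from the x-axis; with |DM| = 20.9, M = D + 20.9·(cos 66.70°, sin 66.70°) = (56.36, 19.87). DM is perpendicular to MT; with |MT| = 20.1 on the right of DM, T = M + 20.1·(0.9184, -0.3955) = (74.82, 11.92). So T.x = 74.82.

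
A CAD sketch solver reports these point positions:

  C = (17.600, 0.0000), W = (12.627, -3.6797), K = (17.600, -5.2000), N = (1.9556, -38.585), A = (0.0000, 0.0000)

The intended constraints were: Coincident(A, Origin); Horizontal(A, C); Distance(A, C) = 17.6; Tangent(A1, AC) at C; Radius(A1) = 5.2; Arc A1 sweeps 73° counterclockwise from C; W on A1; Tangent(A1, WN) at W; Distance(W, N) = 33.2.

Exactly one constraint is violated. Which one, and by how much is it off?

Distance(W, N) = 33.2 — off by 3.30.

A = (0.00, 0.00) ✓; A.y = 0.00, C.y = 0.00 ✓; |AC| = 17.60 ✓; ∠(KC, CA) = 90.00° ✓; |KC| = 5.200 ✓; bearing(K→W) − bearing(K→C) = 73.00° ✓; |KW| = 5.200 ✓; ∠(KW, WN) = 90.00° ✓; |WN| = 36.50 ✗.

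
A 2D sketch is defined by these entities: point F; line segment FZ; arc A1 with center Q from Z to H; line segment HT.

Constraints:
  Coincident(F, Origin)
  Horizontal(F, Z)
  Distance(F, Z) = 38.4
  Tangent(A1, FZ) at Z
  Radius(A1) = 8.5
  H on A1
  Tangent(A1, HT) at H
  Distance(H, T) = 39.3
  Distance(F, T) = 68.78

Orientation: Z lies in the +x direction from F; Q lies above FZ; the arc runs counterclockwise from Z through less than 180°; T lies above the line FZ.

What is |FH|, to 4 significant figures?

47.50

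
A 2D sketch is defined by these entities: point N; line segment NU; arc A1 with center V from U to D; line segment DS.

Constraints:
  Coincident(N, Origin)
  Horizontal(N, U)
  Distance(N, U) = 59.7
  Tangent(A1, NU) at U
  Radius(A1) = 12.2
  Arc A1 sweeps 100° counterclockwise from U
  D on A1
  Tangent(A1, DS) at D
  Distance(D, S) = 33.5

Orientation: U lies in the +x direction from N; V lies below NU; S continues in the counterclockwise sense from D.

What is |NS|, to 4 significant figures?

71.42

On A1, U sits at bearing 90° from V; a 100° counterclockwise sweep puts D at bearing 190°, so D = V + 12.2·(cos 190°, sin 190°) = (47.69, -14.32). The tangent condition forces VD to be normal to DS, so DS runs along (−sin 190°, cos 190°); with |DS| = 33.5, S = (53.50, -47.31). Then |NS| = |S − N| = 71.42.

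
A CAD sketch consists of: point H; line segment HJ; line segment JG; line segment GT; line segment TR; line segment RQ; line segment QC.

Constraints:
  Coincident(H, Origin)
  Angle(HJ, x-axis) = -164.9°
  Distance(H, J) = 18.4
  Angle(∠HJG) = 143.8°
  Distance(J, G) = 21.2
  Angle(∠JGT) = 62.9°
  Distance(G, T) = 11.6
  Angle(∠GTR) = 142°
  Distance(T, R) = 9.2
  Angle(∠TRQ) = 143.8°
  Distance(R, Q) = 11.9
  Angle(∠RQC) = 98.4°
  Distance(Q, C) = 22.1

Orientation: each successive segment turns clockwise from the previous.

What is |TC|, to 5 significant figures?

27.902

∠TRQ = 143.8° gives RQ at -32.400° from the x-axis; with |RQ| = 11.9, Q = (-9.6685, 4.8038). ∠RQC = 98.4° gives QC at -114.00° from the x-axis; with |QC| = 22.1, C = (-18.657, -15.386). Then |TC| = |C − T| = 27.902.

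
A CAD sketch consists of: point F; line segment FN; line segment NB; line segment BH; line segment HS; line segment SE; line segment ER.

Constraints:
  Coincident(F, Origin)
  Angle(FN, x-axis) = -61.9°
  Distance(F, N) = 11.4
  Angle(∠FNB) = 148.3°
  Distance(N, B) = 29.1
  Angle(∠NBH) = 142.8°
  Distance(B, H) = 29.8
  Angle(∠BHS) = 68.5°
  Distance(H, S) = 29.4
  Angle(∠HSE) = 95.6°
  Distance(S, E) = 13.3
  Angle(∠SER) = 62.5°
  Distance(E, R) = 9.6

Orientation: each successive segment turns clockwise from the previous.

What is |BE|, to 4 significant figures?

24.52

F is at the origin; FN runs at -61.9° with length 11.4, so N = (5.370, -10.06). ∠FNB = 148.3° gives NB at -93.60° from the x-axis; with |NB| = 29.1, B = (3.542, -39.10). ∠NBH = 142.8° gives BH at -130.8° from the x-axis; with |BH| = 29.8, H = (-15.93, -61.66). ∠BHS = 68.5° gives HS at 117.7° from the x-axis; with |HS| = 29.4, S = (-29.60, -35.63). ∠HSE = 95.6° gives SE at 33.30° from the x-axis; with |SE| = 13.3, E = (-18.48, -28.32). Then |BE| = |E − B| = 24.52.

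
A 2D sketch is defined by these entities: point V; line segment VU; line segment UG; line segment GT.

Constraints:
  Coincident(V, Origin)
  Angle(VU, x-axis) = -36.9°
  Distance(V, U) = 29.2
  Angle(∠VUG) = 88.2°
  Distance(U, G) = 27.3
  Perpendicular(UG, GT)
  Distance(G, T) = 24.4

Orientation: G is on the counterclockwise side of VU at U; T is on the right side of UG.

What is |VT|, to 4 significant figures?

59.73

∠VUG = 88.2°, so UG runs at -36.9° + (180° − 88.2°) = 54.90° from the x-axis; with |UG| = 27.3, G = U + 27.3·(cos 54.90°, sin 54.90°) = (39.05, 4.803). The perpendicularity gives GT at right angles to UG; with |GT| = 24.4 on the right of UG, T = G + 24.4·(0.8181, -0.5750) = (59.01, -9.227). Then |VT| = |T − V| = 59.73.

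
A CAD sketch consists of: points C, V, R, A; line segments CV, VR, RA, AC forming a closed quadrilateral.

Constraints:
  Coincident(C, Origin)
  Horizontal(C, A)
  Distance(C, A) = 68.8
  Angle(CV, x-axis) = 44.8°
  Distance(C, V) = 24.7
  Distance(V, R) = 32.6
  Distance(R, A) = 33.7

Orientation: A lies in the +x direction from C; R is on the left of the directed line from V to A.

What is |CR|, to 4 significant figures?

55.67

Checks: |VR| = 32.60 ✓; |RA| = 33.70 ✓.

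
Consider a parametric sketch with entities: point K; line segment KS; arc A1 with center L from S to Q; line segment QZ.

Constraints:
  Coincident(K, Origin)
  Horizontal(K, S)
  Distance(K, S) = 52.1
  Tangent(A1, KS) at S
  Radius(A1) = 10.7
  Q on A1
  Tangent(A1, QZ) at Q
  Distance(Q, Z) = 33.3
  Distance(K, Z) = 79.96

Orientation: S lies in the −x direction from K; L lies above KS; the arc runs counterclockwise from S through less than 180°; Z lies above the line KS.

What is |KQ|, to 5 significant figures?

48.170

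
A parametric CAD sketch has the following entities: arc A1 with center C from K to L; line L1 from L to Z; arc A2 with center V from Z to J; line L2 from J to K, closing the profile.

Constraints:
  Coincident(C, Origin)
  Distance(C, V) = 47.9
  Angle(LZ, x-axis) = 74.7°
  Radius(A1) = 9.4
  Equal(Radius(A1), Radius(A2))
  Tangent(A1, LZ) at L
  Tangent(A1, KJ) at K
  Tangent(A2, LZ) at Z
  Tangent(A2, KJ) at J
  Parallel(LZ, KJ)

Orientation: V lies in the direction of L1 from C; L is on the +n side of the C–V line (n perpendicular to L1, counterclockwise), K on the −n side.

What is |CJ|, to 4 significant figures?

48.81

The slot axis is L1's direction at 74.7°, so u = (cos 74.7°, sin 74.7°) = (0.2639, 0.9646) and n = (−sin 74.7°, cos 74.7°) = (-0.9646, 0.2639). C is at the origin and V lies 47.9 along u from C, so V = 47.9·u = (12.64, 46.20). Tangency of A1 to both parallel lines with radius 9.4 puts L and K at C ± 9.4·n: L = (-9.067, 2.480), K = (9.067, -2.480). Equal radii place Z and J the same way about V: Z = V + 9.4·n = (3.573, 48.68), J = V − 9.4·n = (21.71, 43.72). Then |CJ| = |J − C| = 48.81.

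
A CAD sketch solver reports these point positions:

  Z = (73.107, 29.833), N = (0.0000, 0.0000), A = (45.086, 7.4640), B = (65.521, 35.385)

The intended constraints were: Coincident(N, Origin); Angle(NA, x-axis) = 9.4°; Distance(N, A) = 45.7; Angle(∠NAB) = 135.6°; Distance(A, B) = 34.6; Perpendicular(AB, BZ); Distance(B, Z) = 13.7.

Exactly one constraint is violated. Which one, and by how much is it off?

Distance(B, Z) = 13.7 — off by 4.30.

N = (0.00, 0.00) ✓; NA at 9.400° ✓; |NA| = 45.70 ✓; ∠NAB = 135.6° ✓; |AB| = 34.60 ✓; ∠(AB, BZ) = 90.00° ✓; |BZ| = 9.401 ✗.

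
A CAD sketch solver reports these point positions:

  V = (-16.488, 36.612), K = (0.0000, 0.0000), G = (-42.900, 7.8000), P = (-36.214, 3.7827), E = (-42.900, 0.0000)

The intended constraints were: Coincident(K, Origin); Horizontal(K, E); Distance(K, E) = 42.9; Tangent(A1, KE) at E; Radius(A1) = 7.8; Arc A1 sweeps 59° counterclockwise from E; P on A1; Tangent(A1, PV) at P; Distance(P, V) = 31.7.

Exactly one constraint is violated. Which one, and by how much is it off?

Distance(P, V) = 31.7 — off by 6.60.

K = (0.00, 0.00) ✓; K.y = 0.00, E.y = 0.00 ✓; |KE| = 42.90 ✓; ∠(GE, EK) = 90.00° ✓; |GE| = 7.800 ✓; bearing(G→P) − bearing(G→E) = 59.00° ✓; |GP| = 7.800 ✓; ∠(GP, PV) = 90.00° ✓; |PV| = 38.30 ✗.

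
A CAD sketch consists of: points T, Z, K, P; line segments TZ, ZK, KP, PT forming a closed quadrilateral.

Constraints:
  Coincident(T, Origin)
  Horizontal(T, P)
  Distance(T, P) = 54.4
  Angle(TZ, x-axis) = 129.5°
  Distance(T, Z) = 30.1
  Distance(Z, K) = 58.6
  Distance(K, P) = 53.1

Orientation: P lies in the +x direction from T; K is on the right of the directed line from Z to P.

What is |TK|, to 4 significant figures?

29.51

T is at the origin; TP is horizontal with |TP| = 54.4 and P in +x, so P = (54.4, 0). TZ runs at 129.5° with |TZ| = 30.1, so Z = (-19.15, 23.23). K is determined by |ZK| = 58.6 and |KP| = 53.1 together: it lies at the intersection of circle(Z, 58.6) and circle(P, 53.1). With |ZP| = 77.13, the foot of the radical line on ZP is 42.55 from Z and the perpendicular offset is √(58.6² − 42.55²) = 40.30. Taking the right-of-ZP solution: K = (9.290, -28.01).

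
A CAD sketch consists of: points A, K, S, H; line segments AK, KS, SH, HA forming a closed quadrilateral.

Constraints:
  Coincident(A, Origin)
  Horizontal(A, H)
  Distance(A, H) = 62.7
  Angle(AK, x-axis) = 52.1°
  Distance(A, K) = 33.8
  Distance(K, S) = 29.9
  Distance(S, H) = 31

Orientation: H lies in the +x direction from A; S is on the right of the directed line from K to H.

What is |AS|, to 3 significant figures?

31.7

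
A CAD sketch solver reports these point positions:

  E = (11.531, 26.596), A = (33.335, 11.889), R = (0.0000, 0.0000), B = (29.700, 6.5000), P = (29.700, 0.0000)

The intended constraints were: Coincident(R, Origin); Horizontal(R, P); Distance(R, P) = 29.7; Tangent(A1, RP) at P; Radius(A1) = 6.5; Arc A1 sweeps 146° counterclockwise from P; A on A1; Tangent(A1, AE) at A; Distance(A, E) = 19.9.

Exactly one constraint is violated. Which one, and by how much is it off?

Distance(A, E) = 19.9 — off by 6.40.

R = (0.00, 0.00) ✓; R.y = 0.00, P.y = 0.00 ✓; |RP| = 29.70 ✓; ∠(BP, PR) = 90.00° ✓; |BP| = 6.500 ✓; bearing(B→A) − bearing(B→P) = 146.0° ✓; |BA| = 6.500 ✓; ∠(BA, AE) = 90.00° ✓; |AE| = 26.30 ✗.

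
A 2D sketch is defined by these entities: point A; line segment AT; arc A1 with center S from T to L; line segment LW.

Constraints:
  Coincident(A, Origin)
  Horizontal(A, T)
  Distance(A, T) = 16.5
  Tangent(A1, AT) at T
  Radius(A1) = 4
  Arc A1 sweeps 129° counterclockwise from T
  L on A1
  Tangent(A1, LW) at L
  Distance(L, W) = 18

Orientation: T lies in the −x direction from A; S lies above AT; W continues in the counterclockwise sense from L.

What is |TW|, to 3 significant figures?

22.1

A is at the origin; A and T share the same y with |AT| = 16.5 and T on the −x side, so T = (-16.5, 0.00). A1 meets AT tangentially, so ST is at right angles to AT, so S = T + (0, 4) = (-16.5, 4.00). On A1, T sits at bearing -90° from S; a 129° counterclockwise sweep puts L at bearing 39°, so L = S + 4.0·(cos 39°, sin 39°) = (-13.4, 6.52). A1 meets LW tangentially, so SL is at right angles to LW, so LW runs along (−sin 39°, cos 39°); with |LW| = 18.0, W = (-24.7, 20.5). Then |TW| = |W − T| = 22.1.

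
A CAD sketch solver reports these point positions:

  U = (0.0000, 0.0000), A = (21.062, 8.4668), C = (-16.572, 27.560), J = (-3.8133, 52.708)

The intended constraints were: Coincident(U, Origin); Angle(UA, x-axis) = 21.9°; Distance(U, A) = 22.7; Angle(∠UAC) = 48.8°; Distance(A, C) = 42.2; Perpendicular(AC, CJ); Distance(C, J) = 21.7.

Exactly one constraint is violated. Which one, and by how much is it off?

Distance(C, J) = 21.7 — off by 6.50.

U = (0.00, 0.00) ✓; UA at 21.90° ✓; |UA| = 22.70 ✓; ∠UAC = 48.80° ✓; |AC| = 42.20 ✓; ∠(AC, CJ) = 90.00° ✓; |CJ| = 28.20 ✗.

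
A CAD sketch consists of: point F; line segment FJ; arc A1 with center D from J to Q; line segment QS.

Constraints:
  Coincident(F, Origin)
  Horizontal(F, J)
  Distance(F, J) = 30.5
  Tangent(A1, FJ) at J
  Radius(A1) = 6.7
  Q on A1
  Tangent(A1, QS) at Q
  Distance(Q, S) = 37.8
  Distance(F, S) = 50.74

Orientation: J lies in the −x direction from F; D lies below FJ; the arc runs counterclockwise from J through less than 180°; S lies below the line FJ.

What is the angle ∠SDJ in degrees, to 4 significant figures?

170.6°

Checks: |DQ| = 6.700 ✓; ∠(DQ, QS) = 90.00° ✓; |QS| = 37.80 ✓; |FS| = 50.74 ✓.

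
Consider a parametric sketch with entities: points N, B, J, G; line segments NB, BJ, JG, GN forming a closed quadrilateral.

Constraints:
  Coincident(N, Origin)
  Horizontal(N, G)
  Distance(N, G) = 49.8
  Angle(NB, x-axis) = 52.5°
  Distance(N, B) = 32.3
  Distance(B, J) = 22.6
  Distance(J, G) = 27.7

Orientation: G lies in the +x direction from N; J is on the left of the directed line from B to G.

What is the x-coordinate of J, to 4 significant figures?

42.24

Checks: |BJ| = 22.60 ✓; |JG| = 27.70 ✓.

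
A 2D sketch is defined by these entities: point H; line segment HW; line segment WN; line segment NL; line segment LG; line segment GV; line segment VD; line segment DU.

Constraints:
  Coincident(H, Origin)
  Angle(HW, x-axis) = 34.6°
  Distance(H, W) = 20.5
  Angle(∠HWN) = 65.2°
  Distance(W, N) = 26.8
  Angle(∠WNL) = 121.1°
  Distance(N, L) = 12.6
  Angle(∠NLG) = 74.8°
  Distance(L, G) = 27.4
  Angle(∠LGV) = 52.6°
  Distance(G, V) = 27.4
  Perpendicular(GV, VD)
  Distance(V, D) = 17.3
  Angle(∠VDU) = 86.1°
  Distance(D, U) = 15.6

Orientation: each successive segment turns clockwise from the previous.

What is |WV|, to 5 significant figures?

18.460

H is at the origin; HW runs at 34.6° with length 20.5, so W = (16.874, 11.641). ∠HWN = 65.2° gives WN at -80.200° from the x-axis; with |WN| = 26.8, N = (21.436, -14.768). ∠WNL = 121.1° gives NL at -139.10° from the x-axis; with |NL| = 12.6, L = (11.912, -23.018). ∠NLG = 74.8° gives LG at 115.70° from the x-axis; with |LG| = 27.4, G = (0.029898, 1.6716). ∠LGV = 52.6° gives GV at -11.700° from the x-axis; with |GV| = 27.4, V = (26.861, -3.8847). Then |WV| = |V − W| = 18.460.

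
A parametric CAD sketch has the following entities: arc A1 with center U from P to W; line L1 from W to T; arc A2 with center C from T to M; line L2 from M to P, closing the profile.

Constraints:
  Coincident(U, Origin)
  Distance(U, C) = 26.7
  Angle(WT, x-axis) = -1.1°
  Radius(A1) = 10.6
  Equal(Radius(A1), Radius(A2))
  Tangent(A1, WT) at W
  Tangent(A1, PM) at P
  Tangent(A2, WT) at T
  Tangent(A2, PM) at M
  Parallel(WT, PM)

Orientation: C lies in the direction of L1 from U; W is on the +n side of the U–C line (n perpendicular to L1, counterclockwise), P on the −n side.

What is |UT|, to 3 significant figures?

28.7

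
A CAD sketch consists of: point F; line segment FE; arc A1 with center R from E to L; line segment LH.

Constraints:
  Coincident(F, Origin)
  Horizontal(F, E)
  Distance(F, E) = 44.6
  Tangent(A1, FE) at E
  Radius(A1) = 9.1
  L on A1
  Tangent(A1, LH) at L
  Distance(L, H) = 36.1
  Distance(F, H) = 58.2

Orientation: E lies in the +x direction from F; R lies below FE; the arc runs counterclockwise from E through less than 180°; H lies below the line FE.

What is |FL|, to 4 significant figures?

36.71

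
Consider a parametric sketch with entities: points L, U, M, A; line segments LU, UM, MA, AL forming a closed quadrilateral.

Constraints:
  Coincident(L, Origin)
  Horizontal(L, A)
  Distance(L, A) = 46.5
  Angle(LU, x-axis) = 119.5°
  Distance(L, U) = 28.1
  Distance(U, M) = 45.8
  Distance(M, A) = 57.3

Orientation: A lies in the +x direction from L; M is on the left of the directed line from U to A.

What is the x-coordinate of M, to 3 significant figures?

22.7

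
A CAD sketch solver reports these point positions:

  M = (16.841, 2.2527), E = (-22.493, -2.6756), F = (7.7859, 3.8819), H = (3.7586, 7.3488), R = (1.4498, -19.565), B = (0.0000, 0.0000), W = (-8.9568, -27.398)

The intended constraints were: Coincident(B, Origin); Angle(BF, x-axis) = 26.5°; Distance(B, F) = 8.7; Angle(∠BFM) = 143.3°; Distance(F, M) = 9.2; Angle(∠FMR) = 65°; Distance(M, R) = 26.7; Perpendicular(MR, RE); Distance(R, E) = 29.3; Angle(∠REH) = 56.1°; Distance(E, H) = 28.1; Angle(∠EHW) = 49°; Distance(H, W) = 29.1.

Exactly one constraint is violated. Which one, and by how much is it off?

Distance(H, W) = 29.1 — off by 7.90.

B = (0.00, 0.00) ✓; BF at 26.50° ✓; |BF| = 8.700 ✓; ∠BFM = 143.3° ✓; |FM| = 9.200 ✓; ∠FMR = 65.00° ✓; |MR| = 26.70 ✓; ∠(MR, RE) = 90.00° ✓; |RE| = 29.30 ✓; ∠REH = 56.10° ✓; |EH| = 28.10 ✓; ∠EHW = 49.00° ✓; |HW| = 37.00 ✗.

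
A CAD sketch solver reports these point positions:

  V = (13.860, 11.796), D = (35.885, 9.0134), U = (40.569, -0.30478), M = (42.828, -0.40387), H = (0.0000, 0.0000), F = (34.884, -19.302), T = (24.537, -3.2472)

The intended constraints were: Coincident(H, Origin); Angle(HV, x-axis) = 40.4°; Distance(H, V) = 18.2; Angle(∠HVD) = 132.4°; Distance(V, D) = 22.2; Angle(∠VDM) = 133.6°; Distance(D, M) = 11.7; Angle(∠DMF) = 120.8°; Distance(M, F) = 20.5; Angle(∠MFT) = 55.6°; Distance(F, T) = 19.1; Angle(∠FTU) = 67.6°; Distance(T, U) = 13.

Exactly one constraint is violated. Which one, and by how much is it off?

Distance(T, U) = 13 — off by 3.30.

H = (0.00, 0.00) ✓; HV at 40.40° ✓; |HV| = 18.20 ✓; ∠HVD = 132.4° ✓; |VD| = 22.20 ✓; ∠VDM = 133.6° ✓; |DM| = 11.70 ✓; ∠DMF = 120.8° ✓; |MF| = 20.50 ✓; ∠MFT = 55.60° ✓; |FT| = 19.10 ✓; ∠FTU = 67.60° ✓; |TU| = 16.30 ✗.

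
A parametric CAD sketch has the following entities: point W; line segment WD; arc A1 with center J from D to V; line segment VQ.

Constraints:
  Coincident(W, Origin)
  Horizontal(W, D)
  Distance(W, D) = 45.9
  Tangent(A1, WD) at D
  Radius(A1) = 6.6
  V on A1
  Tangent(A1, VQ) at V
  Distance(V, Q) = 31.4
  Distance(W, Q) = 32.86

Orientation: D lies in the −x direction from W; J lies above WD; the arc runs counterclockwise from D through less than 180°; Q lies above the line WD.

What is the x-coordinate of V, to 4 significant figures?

-40.93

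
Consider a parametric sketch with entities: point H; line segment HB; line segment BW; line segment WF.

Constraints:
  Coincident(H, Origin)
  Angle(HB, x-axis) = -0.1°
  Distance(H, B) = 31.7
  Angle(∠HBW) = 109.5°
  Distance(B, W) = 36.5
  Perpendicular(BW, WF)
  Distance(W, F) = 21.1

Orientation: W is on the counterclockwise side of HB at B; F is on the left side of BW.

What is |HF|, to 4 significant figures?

47.89

H is at the origin; HB runs at -0.1° with length 31.7, so B = 31.7·(cos -0.1°, sin -0.1°) = (31.70, -0.05533). ∠HBW = 109.5°, so BW runs at -0.1° + (180° − 109.5°) = 70.40° from the x-axis; with |BW| = 36.5, W = B + 36.5·(cos 70.40°, sin 70.40°) = (43.94, 34.33). BW ⟂ WF; with |WF| = 21.1 on the left of BW, F = W + 21.1·(-0.9421, 0.3355) = (24.07, 41.41). Then |HF| = |F − H| = 47.89.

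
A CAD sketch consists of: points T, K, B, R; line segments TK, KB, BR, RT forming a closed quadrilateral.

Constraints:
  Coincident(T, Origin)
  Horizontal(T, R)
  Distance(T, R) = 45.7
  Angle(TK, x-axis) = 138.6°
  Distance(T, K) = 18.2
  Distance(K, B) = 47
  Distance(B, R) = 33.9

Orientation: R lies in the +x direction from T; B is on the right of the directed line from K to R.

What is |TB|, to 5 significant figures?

28.869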